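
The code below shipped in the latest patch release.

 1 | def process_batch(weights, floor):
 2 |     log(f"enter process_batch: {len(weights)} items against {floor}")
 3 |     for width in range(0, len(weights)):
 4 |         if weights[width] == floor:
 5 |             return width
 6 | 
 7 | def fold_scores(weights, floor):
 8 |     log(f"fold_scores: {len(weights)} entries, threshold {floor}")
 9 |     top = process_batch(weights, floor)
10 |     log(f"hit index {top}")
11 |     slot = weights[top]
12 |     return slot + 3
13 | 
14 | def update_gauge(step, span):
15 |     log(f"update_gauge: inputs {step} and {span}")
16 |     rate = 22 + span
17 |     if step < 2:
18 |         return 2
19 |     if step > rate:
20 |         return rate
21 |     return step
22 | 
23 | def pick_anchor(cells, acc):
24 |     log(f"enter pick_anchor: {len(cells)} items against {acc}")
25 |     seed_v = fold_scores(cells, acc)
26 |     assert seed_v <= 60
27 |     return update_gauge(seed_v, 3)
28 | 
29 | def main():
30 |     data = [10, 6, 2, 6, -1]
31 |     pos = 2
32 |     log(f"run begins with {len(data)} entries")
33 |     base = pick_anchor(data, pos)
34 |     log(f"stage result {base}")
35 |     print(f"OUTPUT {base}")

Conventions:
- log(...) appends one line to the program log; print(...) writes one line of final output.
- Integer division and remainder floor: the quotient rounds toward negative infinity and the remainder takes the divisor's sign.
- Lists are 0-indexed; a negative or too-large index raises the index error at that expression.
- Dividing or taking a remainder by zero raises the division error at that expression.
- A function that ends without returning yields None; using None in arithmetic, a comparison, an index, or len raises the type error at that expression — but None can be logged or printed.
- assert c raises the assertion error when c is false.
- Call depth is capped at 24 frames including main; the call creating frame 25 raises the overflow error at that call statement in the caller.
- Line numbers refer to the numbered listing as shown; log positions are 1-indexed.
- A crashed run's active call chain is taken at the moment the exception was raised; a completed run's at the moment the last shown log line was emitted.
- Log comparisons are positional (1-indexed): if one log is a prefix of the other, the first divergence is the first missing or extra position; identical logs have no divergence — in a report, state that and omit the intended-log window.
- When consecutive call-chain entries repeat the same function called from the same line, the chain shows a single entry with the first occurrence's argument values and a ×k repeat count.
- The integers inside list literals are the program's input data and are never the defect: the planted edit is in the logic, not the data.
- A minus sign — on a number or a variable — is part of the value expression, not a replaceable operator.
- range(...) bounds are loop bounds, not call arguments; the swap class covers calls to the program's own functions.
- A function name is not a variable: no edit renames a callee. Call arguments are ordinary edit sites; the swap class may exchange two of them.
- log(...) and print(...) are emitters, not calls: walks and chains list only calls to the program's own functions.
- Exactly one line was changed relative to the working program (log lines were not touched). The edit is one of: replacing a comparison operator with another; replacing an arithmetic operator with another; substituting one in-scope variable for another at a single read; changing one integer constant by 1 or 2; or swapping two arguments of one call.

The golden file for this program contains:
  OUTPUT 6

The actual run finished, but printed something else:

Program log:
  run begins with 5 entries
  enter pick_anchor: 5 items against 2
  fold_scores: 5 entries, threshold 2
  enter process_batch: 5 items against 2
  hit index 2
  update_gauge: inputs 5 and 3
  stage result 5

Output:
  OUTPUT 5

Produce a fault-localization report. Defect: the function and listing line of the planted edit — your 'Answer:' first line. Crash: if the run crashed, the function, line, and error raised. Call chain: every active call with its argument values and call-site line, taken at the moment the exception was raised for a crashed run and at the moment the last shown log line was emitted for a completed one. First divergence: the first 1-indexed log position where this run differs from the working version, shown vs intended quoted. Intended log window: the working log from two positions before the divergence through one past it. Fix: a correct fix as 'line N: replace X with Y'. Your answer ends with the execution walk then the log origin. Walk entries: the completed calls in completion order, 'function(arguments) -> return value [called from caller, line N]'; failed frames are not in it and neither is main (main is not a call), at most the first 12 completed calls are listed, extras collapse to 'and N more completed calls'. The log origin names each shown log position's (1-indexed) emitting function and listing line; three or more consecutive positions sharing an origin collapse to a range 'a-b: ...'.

Answer: the defect is in fold_scores at line 12.
Key fact: Everything matches until log position 6, which reads 'update_gauge: inputs 5 and 3' in place of 'update_gauge: inputs 6 and 3'.
Call chain: main.
First divergence: position 6 — shown 'update_gauge: inputs 5 and 3', intended 'update_gauge: inputs 6 and 3'.
Intended log window:
  4: enter process_batch: 5 items against 2
  5: hit index 2
  6: update_gauge: inputs 6 and 3
  7: stage result 6
Execution walk:
  process_batch([10, 6, 2, 6, -1], 2) -> 2  [called from fold_scores, line 9]
  fold_scores([10, 6, 2, 6, -1], 2) -> 5  [called from pick_anchor, line 25]
  update_gauge(5, 3) -> 5  [called from pick_anchor, line 27]
  pick_anchor([10, 6, 2, 6, -1], 2) -> 5  [called from main, line 33]
Log line origins:
  1 — main, line 32
  2 — pick_anchor, line 24
  3 — fold_scores, line 8
  4 — process_batch, line 2
  5 — fold_scores, line 10
  6 — update_gauge, line 15
  7 — main, line 34
A correct fix: line 12: replace `+` with `*`.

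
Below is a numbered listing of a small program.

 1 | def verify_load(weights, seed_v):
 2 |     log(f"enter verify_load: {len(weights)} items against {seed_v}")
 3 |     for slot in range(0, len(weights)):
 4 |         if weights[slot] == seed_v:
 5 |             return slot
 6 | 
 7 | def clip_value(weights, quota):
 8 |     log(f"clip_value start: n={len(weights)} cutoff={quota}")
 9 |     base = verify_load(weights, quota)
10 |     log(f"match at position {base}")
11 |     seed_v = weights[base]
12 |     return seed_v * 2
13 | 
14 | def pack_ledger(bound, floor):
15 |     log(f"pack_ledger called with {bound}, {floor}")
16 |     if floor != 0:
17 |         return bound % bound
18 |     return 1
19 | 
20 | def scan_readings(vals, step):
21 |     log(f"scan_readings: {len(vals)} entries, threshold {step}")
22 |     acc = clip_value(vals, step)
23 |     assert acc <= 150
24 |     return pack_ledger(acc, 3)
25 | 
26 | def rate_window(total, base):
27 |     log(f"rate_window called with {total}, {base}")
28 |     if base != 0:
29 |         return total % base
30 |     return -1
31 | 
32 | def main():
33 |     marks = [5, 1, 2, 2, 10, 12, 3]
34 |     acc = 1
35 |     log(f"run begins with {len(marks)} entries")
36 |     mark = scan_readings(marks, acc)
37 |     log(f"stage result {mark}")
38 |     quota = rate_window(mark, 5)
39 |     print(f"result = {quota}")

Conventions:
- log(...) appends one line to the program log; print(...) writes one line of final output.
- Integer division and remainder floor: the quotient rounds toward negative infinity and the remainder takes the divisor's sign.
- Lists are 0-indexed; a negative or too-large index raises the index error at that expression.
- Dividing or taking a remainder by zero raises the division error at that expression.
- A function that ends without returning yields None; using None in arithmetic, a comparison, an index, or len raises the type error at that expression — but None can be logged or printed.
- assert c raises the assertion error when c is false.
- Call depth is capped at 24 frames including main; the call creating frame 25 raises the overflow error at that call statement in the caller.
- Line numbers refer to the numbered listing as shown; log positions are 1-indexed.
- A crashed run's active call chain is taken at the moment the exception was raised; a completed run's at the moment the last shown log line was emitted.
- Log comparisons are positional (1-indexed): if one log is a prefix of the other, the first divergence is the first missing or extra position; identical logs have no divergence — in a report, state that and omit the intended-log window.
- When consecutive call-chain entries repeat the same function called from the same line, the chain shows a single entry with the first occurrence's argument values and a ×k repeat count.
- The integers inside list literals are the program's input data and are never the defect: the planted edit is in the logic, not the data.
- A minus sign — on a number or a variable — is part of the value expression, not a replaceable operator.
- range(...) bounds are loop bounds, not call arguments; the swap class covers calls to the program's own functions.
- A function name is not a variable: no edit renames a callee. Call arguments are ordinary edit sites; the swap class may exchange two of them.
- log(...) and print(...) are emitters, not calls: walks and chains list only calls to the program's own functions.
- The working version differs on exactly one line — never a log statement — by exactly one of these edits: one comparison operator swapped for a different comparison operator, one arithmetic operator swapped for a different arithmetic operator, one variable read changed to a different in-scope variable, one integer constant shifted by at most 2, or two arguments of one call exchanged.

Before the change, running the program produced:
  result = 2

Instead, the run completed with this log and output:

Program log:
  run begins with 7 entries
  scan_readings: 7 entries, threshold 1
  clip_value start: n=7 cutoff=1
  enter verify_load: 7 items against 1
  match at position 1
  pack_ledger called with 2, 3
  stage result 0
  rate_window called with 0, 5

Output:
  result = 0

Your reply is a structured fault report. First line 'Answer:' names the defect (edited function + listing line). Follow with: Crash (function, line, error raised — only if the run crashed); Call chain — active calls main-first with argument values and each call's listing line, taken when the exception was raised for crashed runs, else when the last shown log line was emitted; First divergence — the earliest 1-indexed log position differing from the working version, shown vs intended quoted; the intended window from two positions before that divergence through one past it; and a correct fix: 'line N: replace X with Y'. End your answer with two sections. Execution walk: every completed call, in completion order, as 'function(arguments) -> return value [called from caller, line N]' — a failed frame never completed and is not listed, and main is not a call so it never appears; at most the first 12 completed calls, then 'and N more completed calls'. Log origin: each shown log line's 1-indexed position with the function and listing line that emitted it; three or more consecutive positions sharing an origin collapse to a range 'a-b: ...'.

Answer: the defect is in pack_ledger at line 17.
Core observation: At log position 7 the runs split — shown 'stage result 0', but the working version logs 'stage result 2'.
Call chain: main -> rate_window(0, 5) (called at line 38).
First divergence: position 7 — shown 'stage result 0', intended 'stage result 2'.
Intended log window:
  5: match at position 1
  6: pack_ledger called with 2, 3
  7: stage result 2
  8: rate_window called with 2, 5
Execution walk:
  verify_load([5, 1, 2, 2, 10, 12, 3], 1) -> 1  [called from clip_value, line 9]
  clip_value([5, 1, 2, 2, 10, 12, 3], 1) -> 2  [called from scan_readings, line 22]
  pack_ledger(2, 3) -> 0  [called from scan_readings, line 24]
  scan_readings([5, 1, 2, 2, 10, 12, 3], 1) -> 0  [called from main, line 36]
  rate_window(0, 5) -> 0  [called from main, line 38]
Origin of each log line:
  1: emitted by main (line 35)
  2: emitted by scan_readings (line 21)
  3: emitted by clip_value (line 8)
  4: emitted by verify_load (line 2)
  5: emitted by clip_value (line 10)
  6: emitted by pack_ledger (line 15)
  7: emitted by main (line 37)
  8: emitted by rate_window (line 27)
A correct fix: line 17: replace `bound % bound` with `bound % floor`.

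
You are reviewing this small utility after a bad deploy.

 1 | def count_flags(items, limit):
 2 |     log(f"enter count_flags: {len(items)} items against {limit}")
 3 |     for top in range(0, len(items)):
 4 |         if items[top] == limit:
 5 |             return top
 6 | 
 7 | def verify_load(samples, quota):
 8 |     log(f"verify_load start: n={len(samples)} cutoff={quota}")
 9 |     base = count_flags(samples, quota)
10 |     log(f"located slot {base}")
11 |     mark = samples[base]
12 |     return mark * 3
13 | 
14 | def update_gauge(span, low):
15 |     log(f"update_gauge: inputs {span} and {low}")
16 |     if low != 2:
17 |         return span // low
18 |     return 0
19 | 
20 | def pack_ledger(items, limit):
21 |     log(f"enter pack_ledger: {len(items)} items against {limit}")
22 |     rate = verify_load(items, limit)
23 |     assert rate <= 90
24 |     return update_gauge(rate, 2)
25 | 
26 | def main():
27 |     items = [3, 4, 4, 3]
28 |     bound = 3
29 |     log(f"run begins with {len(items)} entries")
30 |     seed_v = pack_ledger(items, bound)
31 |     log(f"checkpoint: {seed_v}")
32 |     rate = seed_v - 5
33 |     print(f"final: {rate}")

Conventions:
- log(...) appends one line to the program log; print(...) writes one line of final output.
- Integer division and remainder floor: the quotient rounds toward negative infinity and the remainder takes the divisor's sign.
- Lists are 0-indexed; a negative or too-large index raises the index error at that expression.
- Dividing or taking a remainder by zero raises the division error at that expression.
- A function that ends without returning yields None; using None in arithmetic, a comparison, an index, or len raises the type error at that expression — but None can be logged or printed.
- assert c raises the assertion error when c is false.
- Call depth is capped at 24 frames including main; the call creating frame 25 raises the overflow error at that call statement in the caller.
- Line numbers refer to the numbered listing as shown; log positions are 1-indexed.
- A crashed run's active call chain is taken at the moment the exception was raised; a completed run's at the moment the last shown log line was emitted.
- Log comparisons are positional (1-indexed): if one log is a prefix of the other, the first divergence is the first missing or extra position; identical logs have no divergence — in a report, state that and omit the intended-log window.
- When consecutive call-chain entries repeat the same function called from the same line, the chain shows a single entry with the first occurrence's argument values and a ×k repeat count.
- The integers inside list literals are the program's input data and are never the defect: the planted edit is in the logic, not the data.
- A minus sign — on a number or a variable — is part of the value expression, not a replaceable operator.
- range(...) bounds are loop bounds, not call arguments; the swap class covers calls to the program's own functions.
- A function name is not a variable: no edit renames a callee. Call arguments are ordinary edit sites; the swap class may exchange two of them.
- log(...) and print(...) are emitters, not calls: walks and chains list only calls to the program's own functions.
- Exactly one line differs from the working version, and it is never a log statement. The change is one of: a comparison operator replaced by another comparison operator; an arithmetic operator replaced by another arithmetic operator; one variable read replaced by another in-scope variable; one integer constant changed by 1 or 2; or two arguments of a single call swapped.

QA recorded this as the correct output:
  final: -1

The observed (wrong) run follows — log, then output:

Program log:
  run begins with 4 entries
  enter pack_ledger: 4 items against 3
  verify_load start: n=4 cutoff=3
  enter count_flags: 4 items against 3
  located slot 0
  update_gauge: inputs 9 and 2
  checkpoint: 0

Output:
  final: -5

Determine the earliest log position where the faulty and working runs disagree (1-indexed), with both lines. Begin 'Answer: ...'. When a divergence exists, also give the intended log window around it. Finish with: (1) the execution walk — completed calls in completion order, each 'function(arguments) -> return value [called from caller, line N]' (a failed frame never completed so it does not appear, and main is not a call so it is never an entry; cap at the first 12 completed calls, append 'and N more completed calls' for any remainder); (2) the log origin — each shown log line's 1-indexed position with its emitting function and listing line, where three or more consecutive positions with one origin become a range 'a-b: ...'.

Answer: position 7 — shown 'checkpoint: 0', intended 'checkpoint: 4'.
Intended log window:
  5: located slot 0
  6: update_gauge: inputs 9 and 2
  7: checkpoint: 4
Execution walk:
  count_flags([3, 4, 4, 3], 3) -> 0  [called from verify_load, line 9]
  verify_load([3, 4, 4, 3], 3) -> 9  [called from pack_ledger, line 22]
  update_gauge(9, 2) -> 0  [called from pack_ledger, line 24]
  pack_ledger([3, 4, 4, 3], 3) -> 0  [called from main, line 30]
Log origin:
  1: emitted by main (line 29)
  2: emitted by pack_ledger (line 21)
  3: emitted by verify_load (line 8)
  4: emitted by count_flags (line 2)
  5: emitted by verify_load (line 10)
  6: emitted by update_gauge (line 15)
  7: emitted by main (line 31)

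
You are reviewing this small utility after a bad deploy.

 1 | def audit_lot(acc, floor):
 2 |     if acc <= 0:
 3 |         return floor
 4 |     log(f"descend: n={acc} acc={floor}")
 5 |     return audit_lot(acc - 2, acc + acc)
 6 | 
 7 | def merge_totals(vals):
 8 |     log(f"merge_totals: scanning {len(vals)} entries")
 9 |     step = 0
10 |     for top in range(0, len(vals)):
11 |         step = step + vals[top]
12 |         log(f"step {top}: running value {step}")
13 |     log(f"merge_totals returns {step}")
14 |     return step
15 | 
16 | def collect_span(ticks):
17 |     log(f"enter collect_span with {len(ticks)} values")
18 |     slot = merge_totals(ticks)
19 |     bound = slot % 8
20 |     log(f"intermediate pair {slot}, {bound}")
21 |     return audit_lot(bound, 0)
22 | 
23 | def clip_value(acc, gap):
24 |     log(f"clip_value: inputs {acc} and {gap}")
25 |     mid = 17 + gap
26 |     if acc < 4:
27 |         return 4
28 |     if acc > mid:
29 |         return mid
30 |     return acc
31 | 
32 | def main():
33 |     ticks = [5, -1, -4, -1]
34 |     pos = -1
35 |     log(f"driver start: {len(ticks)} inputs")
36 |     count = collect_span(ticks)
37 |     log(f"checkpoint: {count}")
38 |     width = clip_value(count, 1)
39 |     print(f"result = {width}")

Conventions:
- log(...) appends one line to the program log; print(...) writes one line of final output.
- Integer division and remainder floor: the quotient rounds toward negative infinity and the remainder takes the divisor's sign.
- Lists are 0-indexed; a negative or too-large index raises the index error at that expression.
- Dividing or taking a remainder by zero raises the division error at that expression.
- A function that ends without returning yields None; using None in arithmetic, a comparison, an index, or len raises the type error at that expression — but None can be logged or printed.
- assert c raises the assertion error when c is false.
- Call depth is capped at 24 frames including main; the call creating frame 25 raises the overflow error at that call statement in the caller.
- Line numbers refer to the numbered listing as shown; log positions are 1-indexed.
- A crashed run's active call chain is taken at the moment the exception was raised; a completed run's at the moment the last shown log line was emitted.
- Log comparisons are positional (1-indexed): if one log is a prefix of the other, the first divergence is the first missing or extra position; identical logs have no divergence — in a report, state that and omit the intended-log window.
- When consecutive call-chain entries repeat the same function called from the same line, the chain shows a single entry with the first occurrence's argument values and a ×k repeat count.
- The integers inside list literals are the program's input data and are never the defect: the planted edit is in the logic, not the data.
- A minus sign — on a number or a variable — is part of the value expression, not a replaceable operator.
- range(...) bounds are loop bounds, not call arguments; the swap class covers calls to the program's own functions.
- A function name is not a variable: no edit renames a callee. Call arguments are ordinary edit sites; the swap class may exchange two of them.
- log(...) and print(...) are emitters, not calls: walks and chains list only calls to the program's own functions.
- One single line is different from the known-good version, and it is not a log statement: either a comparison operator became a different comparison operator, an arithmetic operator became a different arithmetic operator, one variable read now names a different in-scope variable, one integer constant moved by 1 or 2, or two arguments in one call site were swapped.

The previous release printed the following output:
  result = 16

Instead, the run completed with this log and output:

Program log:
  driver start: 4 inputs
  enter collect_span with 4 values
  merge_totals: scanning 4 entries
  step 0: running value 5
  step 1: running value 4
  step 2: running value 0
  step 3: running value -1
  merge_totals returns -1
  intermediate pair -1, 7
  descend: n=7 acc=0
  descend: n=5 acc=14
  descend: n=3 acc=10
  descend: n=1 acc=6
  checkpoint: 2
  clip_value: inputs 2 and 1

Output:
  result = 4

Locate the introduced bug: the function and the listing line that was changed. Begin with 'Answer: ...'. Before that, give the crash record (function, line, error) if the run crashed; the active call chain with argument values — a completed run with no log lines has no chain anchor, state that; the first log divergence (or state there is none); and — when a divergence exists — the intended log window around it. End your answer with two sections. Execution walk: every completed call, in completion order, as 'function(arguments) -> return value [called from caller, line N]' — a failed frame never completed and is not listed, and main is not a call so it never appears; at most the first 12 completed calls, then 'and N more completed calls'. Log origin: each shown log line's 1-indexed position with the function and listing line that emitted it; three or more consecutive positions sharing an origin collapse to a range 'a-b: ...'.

Answer: the defect is in audit_lot at line 5.
The tell: The log first diverges at position 11: the faulty run prints 'descend: n=5 acc=14' where the working version prints 'descend: n=5 acc=7'.
Call chain: main -> clip_value(2, 1) (called at line 38).
First divergence: position 11 — shown 'descend: n=5 acc=14', intended 'descend: n=5 acc=7'.
Intended log window:
  9: intermediate pair -1, 7
  10: descend: n=7 acc=0
  11: descend: n=5 acc=7
  12: descend: n=3 acc=12
Execution walk:
  merge_totals([5, -1, -4, -1]) -> -1  [called from collect_span, line 18]
  audit_lot(-1, 2) -> 2  [called from audit_lot, line 5]
  audit_lot(1, 6) -> 2  [called from audit_lot, line 5]
  audit_lot(3, 10) -> 2  [called from audit_lot, line 5]
  audit_lot(5, 14) -> 2  [called from audit_lot, line 5]
  audit_lot(7, 0) -> 2  [called from collect_span, line 21]
  collect_span([5, -1, -4, -1]) -> 2  [called from main, line 36]
  clip_value(2, 1) -> 4  [called from main, line 38]
Origin of each log line:
  1: logged in main at line 35
  2: logged in collect_span at line 17
  3: logged in merge_totals at line 8
  4-7: logged in merge_totals at line 12
  8: logged in merge_totals at line 13
  9: logged in collect_span at line 20
  10-13: logged in audit_lot at line 4
  14: logged in main at line 37
  15: logged in clip_value at line 24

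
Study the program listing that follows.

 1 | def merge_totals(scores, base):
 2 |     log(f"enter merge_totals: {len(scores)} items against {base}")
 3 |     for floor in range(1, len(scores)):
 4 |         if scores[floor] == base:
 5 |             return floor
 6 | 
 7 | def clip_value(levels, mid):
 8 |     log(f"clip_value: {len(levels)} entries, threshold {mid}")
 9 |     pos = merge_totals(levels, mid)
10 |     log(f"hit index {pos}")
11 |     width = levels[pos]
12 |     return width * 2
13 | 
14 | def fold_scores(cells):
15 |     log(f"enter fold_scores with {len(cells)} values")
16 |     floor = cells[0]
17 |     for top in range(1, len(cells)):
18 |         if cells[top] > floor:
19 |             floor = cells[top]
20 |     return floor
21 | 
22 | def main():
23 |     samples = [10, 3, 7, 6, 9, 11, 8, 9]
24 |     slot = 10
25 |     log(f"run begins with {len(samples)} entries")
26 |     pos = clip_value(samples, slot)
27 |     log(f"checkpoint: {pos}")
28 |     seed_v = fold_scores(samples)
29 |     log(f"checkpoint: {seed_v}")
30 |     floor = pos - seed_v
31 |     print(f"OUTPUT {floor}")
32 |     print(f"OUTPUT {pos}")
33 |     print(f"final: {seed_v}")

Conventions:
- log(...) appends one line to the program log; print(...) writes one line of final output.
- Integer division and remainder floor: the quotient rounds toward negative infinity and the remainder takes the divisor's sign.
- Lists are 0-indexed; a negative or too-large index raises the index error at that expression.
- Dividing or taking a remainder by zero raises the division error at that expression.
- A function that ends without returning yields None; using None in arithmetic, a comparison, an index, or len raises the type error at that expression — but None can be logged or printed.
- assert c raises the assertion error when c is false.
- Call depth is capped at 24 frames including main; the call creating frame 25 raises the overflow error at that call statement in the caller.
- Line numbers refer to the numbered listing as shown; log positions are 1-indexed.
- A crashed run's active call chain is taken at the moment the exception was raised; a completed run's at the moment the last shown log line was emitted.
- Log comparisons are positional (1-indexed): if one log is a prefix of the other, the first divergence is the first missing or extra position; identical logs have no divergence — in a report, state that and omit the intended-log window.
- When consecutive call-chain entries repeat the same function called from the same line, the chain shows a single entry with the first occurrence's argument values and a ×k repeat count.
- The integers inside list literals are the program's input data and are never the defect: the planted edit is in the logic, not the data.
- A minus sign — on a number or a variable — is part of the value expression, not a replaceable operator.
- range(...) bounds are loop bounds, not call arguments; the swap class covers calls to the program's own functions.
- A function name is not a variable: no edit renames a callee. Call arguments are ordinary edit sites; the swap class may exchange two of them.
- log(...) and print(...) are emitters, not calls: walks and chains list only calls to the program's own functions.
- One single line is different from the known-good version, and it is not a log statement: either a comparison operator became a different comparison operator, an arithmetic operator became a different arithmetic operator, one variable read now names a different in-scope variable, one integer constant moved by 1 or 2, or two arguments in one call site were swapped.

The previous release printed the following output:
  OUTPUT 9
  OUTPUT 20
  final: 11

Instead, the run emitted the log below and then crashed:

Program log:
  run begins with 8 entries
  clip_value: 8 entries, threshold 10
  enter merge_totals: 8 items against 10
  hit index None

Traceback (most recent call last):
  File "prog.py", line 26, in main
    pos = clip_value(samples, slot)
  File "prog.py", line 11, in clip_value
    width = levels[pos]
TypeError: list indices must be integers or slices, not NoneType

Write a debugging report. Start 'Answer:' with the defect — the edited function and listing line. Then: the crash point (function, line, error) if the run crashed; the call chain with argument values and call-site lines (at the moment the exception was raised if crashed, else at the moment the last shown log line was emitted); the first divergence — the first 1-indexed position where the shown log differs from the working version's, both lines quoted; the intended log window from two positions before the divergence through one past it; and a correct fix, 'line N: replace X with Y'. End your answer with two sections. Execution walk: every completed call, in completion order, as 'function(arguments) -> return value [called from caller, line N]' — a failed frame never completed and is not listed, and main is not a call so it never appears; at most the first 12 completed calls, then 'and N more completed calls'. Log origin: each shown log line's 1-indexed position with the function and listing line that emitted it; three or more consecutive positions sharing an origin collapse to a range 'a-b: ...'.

Answer: the defect is in merge_totals at line 3.
Key observation: At log position 4 the runs split — shown 'hit index None', but the working version logs 'hit index 0'.
Crash: clip_value, line 11, TypeError.
Call chain: main -> clip_value([10, 3, 7, 6, 9, 11, 8, 9], 10) (called at line 26).
First divergence: at position 4 the run shows 'hit index None' where the working version logs 'hit index 0'.
Intended log window:
  2: clip_value: 8 entries, threshold 10
  3: enter merge_totals: 8 items against 10
  4: hit index 0
  5: checkpoint: 20
Execution walk:
  merge_totals([10, 3, 7, 6, 9, 11, 8, 9], 10) -> None  [called from clip_value, line 9]
Log origins:
  1: logged in main at line 25
  2: logged in clip_value at line 8
  3: logged in merge_totals at line 2
  4: logged in clip_value at line 10
A correct fix: line 3: replace `1` with `0`.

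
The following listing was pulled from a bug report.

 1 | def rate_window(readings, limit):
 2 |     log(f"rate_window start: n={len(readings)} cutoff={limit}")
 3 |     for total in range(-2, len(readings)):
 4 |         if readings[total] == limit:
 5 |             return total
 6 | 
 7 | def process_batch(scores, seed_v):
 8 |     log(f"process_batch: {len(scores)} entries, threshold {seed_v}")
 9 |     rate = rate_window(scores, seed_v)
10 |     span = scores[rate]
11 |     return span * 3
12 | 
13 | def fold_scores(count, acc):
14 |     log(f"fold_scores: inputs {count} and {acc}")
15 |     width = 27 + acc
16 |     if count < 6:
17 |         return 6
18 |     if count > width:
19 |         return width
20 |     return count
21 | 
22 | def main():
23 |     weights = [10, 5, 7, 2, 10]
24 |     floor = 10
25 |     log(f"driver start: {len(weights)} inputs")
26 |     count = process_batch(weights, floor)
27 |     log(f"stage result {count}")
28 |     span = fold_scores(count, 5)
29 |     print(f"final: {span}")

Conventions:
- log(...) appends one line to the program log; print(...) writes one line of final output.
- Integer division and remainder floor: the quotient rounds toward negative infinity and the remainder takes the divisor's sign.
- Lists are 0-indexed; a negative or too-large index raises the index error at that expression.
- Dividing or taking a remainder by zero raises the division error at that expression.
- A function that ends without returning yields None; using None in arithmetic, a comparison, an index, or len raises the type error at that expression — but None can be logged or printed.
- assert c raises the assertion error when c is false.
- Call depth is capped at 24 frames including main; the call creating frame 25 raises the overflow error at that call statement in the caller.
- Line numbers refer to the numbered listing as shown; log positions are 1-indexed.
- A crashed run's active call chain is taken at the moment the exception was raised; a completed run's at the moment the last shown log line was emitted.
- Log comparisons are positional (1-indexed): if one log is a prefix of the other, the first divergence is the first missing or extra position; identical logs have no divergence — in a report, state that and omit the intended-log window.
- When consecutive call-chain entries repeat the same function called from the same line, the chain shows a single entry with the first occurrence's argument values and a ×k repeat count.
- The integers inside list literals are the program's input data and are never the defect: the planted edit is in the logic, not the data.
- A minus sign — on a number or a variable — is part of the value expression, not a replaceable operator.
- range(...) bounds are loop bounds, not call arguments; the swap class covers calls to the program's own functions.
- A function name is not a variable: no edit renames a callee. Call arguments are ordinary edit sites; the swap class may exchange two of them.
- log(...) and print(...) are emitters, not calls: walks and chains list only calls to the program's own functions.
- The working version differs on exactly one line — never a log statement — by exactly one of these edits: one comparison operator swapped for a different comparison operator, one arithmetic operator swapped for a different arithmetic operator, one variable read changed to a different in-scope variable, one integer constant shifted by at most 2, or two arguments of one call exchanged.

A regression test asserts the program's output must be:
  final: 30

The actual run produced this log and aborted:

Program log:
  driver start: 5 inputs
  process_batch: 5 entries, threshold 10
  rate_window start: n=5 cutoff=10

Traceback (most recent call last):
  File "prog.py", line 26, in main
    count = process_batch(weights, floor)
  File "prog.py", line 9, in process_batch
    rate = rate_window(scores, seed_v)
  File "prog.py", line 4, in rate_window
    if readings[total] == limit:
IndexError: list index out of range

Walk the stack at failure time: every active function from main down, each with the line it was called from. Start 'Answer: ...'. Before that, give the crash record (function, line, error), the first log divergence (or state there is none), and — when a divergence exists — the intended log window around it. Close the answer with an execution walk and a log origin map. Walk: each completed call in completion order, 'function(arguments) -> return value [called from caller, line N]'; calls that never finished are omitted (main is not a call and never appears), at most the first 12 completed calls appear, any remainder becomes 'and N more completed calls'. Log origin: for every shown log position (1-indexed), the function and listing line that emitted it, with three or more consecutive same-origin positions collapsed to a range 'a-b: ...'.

Answer: main -> process_batch (called at line 26) -> rate_window (called at line 9).
Core observation: The shown log is a 3-line prefix of the intended one, whose next entry is 'stage result 30'.
Crash: rate_window, line 4, IndexError.
First divergence: position 4 — after 3 matching lines the faulty run goes silent; intended next line 'stage result 30'.
Intended log window:
  2: process_batch: 5 entries, threshold 10
  3: rate_window start: n=5 cutoff=10
  4: stage result 30
  5: fold_scores: inputs 30 and 5
Execution walk:
  (no call completed)
Origin of each log line:
  1: emitted by main (line 25)
  2: emitted by process_batch (line 8)
  3: emitted by rate_window (line 2)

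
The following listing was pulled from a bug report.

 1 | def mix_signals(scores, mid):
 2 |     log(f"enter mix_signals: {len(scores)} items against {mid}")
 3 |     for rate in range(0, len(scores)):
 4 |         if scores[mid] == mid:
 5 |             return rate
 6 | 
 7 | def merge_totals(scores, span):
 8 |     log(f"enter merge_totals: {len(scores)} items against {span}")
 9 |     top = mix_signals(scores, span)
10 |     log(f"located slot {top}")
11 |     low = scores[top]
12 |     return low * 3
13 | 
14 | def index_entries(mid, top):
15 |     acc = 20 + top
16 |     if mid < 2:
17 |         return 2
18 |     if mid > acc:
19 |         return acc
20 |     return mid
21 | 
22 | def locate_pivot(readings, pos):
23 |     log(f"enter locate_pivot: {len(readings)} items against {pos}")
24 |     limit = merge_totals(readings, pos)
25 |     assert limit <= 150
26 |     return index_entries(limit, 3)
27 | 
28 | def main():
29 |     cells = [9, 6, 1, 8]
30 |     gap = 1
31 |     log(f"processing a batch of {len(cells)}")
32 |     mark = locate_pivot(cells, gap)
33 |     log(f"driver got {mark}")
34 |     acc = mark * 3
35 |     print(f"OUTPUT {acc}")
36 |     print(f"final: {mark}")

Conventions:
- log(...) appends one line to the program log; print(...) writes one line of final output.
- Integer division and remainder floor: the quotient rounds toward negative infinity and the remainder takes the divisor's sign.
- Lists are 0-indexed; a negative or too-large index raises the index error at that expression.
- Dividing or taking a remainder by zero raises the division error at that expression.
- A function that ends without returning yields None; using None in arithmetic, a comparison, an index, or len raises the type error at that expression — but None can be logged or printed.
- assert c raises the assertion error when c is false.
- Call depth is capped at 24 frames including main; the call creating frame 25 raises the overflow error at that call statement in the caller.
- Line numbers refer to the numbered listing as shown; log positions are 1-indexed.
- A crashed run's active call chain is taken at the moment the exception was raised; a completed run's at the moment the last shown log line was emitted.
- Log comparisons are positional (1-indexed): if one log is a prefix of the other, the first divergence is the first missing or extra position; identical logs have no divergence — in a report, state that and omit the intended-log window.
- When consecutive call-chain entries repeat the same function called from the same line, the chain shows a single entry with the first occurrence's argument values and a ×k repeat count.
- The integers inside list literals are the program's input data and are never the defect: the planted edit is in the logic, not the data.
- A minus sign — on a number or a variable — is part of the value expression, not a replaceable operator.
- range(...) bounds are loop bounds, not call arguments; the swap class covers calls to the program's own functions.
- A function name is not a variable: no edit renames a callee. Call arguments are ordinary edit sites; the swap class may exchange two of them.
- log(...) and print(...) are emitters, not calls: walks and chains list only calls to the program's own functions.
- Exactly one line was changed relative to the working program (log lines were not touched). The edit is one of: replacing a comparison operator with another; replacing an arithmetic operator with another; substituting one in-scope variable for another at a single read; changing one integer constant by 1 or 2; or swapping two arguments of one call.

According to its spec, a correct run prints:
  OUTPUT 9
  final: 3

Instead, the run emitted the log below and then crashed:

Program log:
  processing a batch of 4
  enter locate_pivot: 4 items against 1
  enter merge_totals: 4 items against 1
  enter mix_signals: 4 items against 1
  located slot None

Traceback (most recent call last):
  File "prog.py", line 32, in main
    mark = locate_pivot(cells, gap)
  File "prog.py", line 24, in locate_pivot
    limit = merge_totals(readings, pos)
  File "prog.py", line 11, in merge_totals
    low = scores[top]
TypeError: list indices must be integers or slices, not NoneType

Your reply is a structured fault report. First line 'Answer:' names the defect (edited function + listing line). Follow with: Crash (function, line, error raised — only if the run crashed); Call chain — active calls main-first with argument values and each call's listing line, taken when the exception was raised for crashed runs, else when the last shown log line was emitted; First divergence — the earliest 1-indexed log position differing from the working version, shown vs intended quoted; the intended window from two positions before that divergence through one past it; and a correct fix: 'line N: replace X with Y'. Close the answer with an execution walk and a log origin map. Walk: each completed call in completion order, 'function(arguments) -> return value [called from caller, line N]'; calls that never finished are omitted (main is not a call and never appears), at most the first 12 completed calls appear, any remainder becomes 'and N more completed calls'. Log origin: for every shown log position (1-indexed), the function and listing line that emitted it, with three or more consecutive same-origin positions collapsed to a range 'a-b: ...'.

Answer: the defect is in mix_signals at line 4.
Core observation: Everything matches until log position 5, which reads 'located slot None' in place of 'located slot 2'.
Crash: merge_totals, line 11, TypeError.
Call chain: main -> locate_pivot([9, 6, 1, 8], 1) (called at line 32) -> merge_totals([9, 6, 1, 8], 1) (called at line 24).
First divergence: position 5; shown 'located slot None' vs intended 'located slot 2'.
Intended log window:
  3: enter merge_totals: 4 items against 1
  4: enter mix_signals: 4 items against 1
  5: located slot 2
  6: driver got 3
Execution walk:
  mix_signals([9, 6, 1, 8], 1) -> None  [called from merge_totals, line 9]
Log origins:
  1: logged in main at line 31
  2: logged in locate_pivot at line 23
  3: logged in merge_totals at line 8
  4: logged in mix_signals at line 2
  5: logged in merge_totals at line 10
A correct fix: line 4: replace `scores[mid]` with `scores[rate]`.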